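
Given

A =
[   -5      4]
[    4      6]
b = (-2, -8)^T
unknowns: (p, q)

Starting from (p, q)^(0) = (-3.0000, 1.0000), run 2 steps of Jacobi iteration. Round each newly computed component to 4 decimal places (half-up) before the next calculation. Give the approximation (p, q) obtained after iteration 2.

Iteration 1:
  p = (-2 - (4)·1.0000) / (-5) = 1.2000
  q = (-8 - (4)·-3.0000) / (6) = 0.6667
Iteration 2:
  p = (-2 - (4)·0.6667) / (-5) = 0.9334
  q = (-8 - (4)·1.2000) / (6) = -2.1333

(0.9334, -2.1333)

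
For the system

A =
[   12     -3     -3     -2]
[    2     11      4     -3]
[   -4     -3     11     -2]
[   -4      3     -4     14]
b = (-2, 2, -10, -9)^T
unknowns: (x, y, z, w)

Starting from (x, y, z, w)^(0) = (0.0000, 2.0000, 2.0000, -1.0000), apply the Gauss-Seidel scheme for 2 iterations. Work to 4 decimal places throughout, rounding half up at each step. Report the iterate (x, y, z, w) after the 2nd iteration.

(-0.7721, 0.5694, -1.1376, -1.3105)

Iteration 1:
  x = (-2 - (-3)·2.0000 - (-3)·2.0000 - (-2)·-1.0000) / (12) = 0.6667
  y = (2 - (2)·0.6667 - (4)·2.0000 - (-3)·-1.0000) / (11) = -0.9394
  z = (-10 - (-4)·0.6667 - (-3)·-0.9394 - (-2)·-1.0000) / (11) = -1.1047
  w = (-9 - (-4)·0.6667 - (3)·-0.9394 - (-4)·-1.1047) / (14) = -0.5667
Iteration 2:
  x = (-2 - (-3)·-0.9394 - (-3)·-1.1047 - (-2)·-0.5667) / (12) = -0.7721
  y = (2 - (2)·-0.7721 - (4)·-1.1047 - (-3)·-0.5667) / (11) = 0.5694
  z = (-10 - (-4)·-0.7721 - (-3)·0.5694 - (-2)·-0.5667) / (11) = -1.1376
  w = (-9 - (-4)·-0.7721 - (3)·0.5694 - (-4)·-1.1376) / (14) = -1.3105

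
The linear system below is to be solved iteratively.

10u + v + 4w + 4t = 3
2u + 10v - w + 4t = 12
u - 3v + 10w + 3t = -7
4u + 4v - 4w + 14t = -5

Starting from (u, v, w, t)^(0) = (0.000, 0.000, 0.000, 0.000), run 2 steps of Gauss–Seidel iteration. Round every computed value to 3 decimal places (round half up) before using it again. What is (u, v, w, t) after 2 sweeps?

Iteration 1:
  u = (3 - (1)·0.000 - (4)·0.000 - (4)·0.000) / (10) = 0.300
  v = (12 - (2)·0.300 - (-1)·0.000 - (4)·0.000) / (10) = 1.140
  w = (-7 - (1)·0.300 - (-3)·1.140 - (3)·0.000) / (10) = -0.388
  t = (-5 - (4)·0.300 - (4)·1.140 - (-4)·-0.388) / (14) = -0.879
Iteration 2:
  u = (3 - (1)·1.140 - (4)·-0.388 - (4)·-0.879) / (10) = 0.693
  v = (12 - (2)·0.693 - (-1)·-0.388 - (4)·-0.879) / (10) = 1.374
  w = (-7 - (1)·0.693 - (-3)·1.374 - (3)·-0.879) / (10) = -0.093
  t = (-5 - (4)·0.693 - (4)·1.374 - (-4)·-0.093) / (14) = -0.974

(0.693, 1.374, -0.093, -0.974)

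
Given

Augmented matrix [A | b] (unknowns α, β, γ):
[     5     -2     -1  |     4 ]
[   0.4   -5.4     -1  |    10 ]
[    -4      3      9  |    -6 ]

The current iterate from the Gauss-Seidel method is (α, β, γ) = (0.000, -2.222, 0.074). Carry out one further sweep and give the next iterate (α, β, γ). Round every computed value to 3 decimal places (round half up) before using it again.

(-0.074, -1.871, -0.076)

One sweep:
  α = (4 - (-2)·-2.222 - (-1)·0.074) / (5) = -0.074
  β = (10 - (0.4)·-0.074 - (-1)·0.074) / (-5.4) = -1.871
  γ = (-6 - (-4)·-0.074 - (3)·-1.871) / (9) = -0.076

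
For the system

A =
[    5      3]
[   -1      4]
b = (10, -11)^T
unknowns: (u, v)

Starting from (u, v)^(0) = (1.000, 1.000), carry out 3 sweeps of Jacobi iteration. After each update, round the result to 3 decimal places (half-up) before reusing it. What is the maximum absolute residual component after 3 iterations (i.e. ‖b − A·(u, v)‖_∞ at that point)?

1.575

Iteration 1:
  u = (10 - (3)·1.000) / (5) = 1.400
  v = (-11 - (-1)·1.000) / (4) = -2.500
Iteration 2:
  u = (10 - (3)·-2.500) / (5) = 3.500
  v = (-11 - (-1)·1.400) / (4) = -2.400
Iteration 3:
  u = (10 - (3)·-2.400) / (5) = 3.440
  v = (-11 - (-1)·3.500) / (4) = -1.875
Residual b − A·x = (-1.575, -0.060); ∞-norm = 1.575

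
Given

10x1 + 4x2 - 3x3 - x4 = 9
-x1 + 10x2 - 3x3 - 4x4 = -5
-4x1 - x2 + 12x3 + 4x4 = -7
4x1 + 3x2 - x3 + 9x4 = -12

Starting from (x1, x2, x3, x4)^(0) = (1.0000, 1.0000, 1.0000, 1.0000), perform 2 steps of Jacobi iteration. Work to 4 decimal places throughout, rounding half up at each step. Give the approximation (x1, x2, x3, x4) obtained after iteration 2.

Iteration 1:
  x1 = (9 - (4)·1.0000 - (-3)·1.0000 - (-1)·1.0000) / (10) = 0.9000
  x2 = (-5 - (-1)·1.0000 - (-3)·1.0000 - (-4)·1.0000) / (10) = 0.3000
  x3 = (-7 - (-4)·1.0000 - (-1)·1.0000 - (4)·1.0000) / (12) = -0.5000
  x4 = (-12 - (4)·1.0000 - (3)·1.0000 - (-1)·1.0000) / (9) = -2.0000
Iteration 2:
  x1 = (9 - (4)·0.3000 - (-3)·-0.5000 - (-1)·-2.0000) / (10) = 0.4300
  x2 = (-5 - (-1)·0.9000 - (-3)·-0.5000 - (-4)·-2.0000) / (10) = -1.3600
  x3 = (-7 - (-4)·0.9000 - (-1)·0.3000 - (4)·-2.0000) / (12) = 0.4083
  x4 = (-12 - (4)·0.9000 - (3)·0.3000 - (-1)·-0.5000) / (9) = -1.8889

(0.4300, -1.3600, 0.4083, -1.8889)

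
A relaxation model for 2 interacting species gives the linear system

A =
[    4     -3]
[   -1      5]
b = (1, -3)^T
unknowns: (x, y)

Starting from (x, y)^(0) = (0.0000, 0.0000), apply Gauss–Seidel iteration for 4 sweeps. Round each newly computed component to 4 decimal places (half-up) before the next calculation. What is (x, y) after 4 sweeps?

(-0.2337, -0.6467)

Iteration 1:
  x = (1 - (-3)·0.0000) / (4) = 0.2500
  y = (-3 - (-1)·0.2500) / (5) = -0.5500
Iteration 2:
  x = (1 - (-3)·-0.5500) / (4) = -0.1625
  y = (-3 - (-1)·-0.1625) / (5) = -0.6325
Iteration 3:
  x = (1 - (-3)·-0.6325) / (4) = -0.2244
  y = (-3 - (-1)·-0.2244) / (5) = -0.6449
Iteration 4:
  x = (1 - (-3)·-0.6449) / (4) = -0.2337
  y = (-3 - (-1)·-0.2337) / (5) = -0.6467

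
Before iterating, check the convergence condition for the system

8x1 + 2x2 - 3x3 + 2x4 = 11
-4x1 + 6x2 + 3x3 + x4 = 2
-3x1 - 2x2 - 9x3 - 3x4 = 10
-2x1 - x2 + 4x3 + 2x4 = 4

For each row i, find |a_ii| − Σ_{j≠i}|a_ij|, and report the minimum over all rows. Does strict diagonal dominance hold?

-5

row 1: |8| − (2+3+2) = 1
row 2: |6| − (4+3+1) = -2
row 3: |-9| − (3+2+3) = 1
row 4: |2| − (2+1+4) = -5
minimum over rows = -5 → not strictly diagonally dominant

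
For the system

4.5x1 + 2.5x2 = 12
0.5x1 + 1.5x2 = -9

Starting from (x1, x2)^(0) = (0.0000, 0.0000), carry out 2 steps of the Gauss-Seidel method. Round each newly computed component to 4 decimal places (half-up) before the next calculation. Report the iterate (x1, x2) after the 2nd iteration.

(6.4938, -8.1646)

Iteration 1:
  x1 = (12 - (2.5)·0.0000) / (4.5) = 2.6667
  x2 = (-9 - (0.5)·2.6667) / (1.5) = -6.8889
Iteration 2:
  x1 = (12 - (2.5)·-6.8889) / (4.5) = 6.4938
  x2 = (-9 - (0.5)·6.4938) / (1.5) = -8.1646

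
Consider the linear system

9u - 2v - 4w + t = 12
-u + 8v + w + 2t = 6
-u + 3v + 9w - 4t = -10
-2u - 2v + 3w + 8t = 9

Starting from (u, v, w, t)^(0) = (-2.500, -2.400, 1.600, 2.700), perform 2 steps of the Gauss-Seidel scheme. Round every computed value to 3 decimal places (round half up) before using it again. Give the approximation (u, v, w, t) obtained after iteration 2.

(1.284, 0.545, -0.548, 1.788)

Iteration 1:
  u = (12 - (-2)·-2.400 - (-4)·1.600 - (1)·2.700) / (9) = 1.211
  v = (6 - (-1)·1.211 - (1)·1.600 - (2)·2.700) / (8) = 0.026
  w = (-10 - (-1)·1.211 - (3)·0.026 - (-4)·2.700) / (9) = 0.215
  t = (9 - (-2)·1.211 - (-2)·0.026 - (3)·0.215) / (8) = 1.354
Iteration 2:
  u = (12 - (-2)·0.026 - (-4)·0.215 - (1)·1.354) / (9) = 1.284
  v = (6 - (-1)·1.284 - (1)·0.215 - (2)·1.354) / (8) = 0.545
  w = (-10 - (-1)·1.284 - (3)·0.545 - (-4)·1.354) / (9) = -0.548
  t = (9 - (-2)·1.284 - (-2)·0.545 - (3)·-0.548) / (8) = 1.788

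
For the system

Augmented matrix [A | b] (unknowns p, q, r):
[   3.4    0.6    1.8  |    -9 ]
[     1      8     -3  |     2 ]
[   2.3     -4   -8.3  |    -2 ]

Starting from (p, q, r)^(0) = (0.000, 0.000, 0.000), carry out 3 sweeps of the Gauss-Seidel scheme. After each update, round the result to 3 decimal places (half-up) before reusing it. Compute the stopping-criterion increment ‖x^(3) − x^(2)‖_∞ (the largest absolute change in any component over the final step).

Iteration 1:
  p = (-9 - (0.6)·0.000 - (1.8)·0.000) / (3.4) = -2.647
  q = (2 - (1)·-2.647 - (-3)·0.000) / (8) = 0.581
  r = (-2 - (2.3)·-2.647 - (-4)·0.581) / (-8.3) = -0.773
Iteration 2:
  p = (-9 - (0.6)·0.581 - (1.8)·-0.773) / (3.4) = -2.340
  q = (2 - (1)·-2.340 - (-3)·-0.773) / (8) = 0.253
  r = (-2 - (2.3)·-2.340 - (-4)·0.253) / (-8.3) = -0.529
Iteration 3:
  p = (-9 - (0.6)·0.253 - (1.8)·-0.529) / (3.4) = -2.412
  q = (2 - (1)·-2.412 - (-3)·-0.529) / (8) = 0.353
  r = (-2 - (2.3)·-2.412 - (-4)·0.353) / (-8.3) = -0.598
Change: (-0.072, 0.100, -0.069) → max |·| = 0.100

0.100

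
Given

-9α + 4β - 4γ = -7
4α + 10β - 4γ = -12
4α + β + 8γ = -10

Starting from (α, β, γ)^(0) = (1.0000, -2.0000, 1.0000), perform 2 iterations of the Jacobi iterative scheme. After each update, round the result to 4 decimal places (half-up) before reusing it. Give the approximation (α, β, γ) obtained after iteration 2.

Iteration 1:
  α = (-7 - (4)·-2.0000 - (-4)·1.0000) / (-9) = -0.5556
  β = (-12 - (4)·1.0000 - (-4)·1.0000) / (10) = -1.2000
  γ = (-10 - (4)·1.0000 - (1)·-2.0000) / (8) = -1.5000
Iteration 2:
  α = (-7 - (4)·-1.2000 - (-4)·-1.5000) / (-9) = 0.9111
  β = (-12 - (4)·-0.5556 - (-4)·-1.5000) / (10) = -1.5778
  γ = (-10 - (4)·-0.5556 - (1)·-1.2000) / (8) = -0.8222

(0.9111, -1.5778, -0.8222)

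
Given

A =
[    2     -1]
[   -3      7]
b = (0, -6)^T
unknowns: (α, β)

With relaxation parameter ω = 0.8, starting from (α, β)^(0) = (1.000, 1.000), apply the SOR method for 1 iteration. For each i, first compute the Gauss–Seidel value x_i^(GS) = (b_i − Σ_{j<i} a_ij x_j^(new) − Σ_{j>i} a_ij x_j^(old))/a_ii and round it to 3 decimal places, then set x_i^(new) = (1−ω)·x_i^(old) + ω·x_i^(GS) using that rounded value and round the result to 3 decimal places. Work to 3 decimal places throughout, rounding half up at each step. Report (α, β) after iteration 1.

Iteration 1:
  α: GS value = (0 - (-1)·1.000) / (2) = 0.500;  α ← (1−ω)·1.000 + ω·0.500 = 0.600
  β: GS value = (-6 - (-3)·0.600) / (7) = -0.600;  β ← (1−ω)·1.000 + ω·-0.600 = -0.280

(0.600, -0.280)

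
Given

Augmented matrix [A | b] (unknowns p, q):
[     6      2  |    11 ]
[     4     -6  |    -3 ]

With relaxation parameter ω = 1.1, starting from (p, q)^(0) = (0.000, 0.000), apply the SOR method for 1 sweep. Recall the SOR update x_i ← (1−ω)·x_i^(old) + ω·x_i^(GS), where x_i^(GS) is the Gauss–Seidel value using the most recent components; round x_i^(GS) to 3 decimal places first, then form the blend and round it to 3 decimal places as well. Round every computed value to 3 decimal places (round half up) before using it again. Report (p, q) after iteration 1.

Iteration 1:
  p: GS value = (11 - (2)·0.000) / (6) = 1.833;  p ← (1−ω)·0.000 + ω·1.833 = 2.016
  q: GS value = (-3 - (4)·2.016) / (-6) = 1.844;  q ← (1−ω)·0.000 + ω·1.844 = 2.028

(2.016, 2.028)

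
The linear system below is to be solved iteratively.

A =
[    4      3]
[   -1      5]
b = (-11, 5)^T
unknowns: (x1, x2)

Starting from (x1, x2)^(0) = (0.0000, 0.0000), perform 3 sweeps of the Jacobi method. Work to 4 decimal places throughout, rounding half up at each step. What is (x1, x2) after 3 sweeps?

(-3.0875, 0.3000)

Iteration 1:
  x1 = (-11 - (3)·0.0000) / (4) = -2.7500
  x2 = (5 - (-1)·0.0000) / (5) = 1.0000
Iteration 2:
  x1 = (-11 - (3)·1.0000) / (4) = -3.5000
  x2 = (5 - (-1)·-2.7500) / (5) = 0.4500
Iteration 3:
  x1 = (-11 - (3)·0.4500) / (4) = -3.0875
  x2 = (5 - (-1)·-3.5000) / (5) = 0.3000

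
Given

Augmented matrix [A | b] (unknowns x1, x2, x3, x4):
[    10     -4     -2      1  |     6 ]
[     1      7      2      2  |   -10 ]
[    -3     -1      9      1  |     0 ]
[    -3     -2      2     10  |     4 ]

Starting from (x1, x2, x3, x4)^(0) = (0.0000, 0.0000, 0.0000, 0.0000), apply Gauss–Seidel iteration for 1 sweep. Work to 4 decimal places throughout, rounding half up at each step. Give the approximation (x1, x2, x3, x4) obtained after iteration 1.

Iteration 1:
  x1 = (6 - (-4)·0.0000 - (-2)·0.0000 - (1)·0.0000) / (10) = 0.6000
  x2 = (-10 - (1)·0.6000 - (2)·0.0000 - (2)·0.0000) / (7) = -1.5143
  x3 = (0 - (-3)·0.6000 - (-1)·-1.5143 - (1)·0.0000) / (9) = 0.0317
  x4 = (4 - (-3)·0.6000 - (-2)·-1.5143 - (2)·0.0317) / (10) = 0.2708

(0.6000, -1.5143, 0.0317, 0.2708)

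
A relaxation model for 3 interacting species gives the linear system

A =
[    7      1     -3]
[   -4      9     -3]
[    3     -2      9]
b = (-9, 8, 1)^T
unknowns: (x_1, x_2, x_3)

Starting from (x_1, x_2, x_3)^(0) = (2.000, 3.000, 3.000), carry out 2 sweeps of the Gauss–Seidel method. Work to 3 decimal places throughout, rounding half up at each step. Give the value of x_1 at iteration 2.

-1.258

Iteration 1:
  x_1 = (-9 - (1)·3.000 - (-3)·3.000) / (7) = -0.429
  x_2 = (8 - (-4)·-0.429 - (-3)·3.000) / (9) = 1.698
  x_3 = (1 - (3)·-0.429 - (-2)·1.698) / (9) = 0.631
Iteration 2:
  x_1 = (-9 - (1)·1.698 - (-3)·0.631) / (7) = -1.258
  x_2 = (8 - (-4)·-1.258 - (-3)·0.631) / (9) = 0.540
  x_3 = (1 - (3)·-1.258 - (-2)·0.540) / (9) = 0.650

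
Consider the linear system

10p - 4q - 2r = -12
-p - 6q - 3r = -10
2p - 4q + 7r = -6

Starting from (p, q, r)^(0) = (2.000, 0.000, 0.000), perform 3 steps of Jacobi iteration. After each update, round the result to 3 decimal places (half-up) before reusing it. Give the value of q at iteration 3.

1.702

Iteration 1:
  p = (-12 - (-4)·0.000 - (-2)·0.000) / (10) = -1.200
  q = (-10 - (-1)·2.000 - (-3)·0.000) / (-6) = 1.333
  r = (-6 - (2)·2.000 - (-4)·0.000) / (7) = -1.429
Iteration 2:
  p = (-12 - (-4)·1.333 - (-2)·-1.429) / (10) = -0.953
  q = (-10 - (-1)·-1.200 - (-3)·-1.429) / (-6) = 2.581
  r = (-6 - (2)·-1.200 - (-4)·1.333) / (7) = 0.247
Iteration 3:
  p = (-12 - (-4)·2.581 - (-2)·0.247) / (10) = -0.118
  q = (-10 - (-1)·-0.953 - (-3)·0.247) / (-6) = 1.702
  r = (-6 - (2)·-0.953 - (-4)·2.581) / (7) = 0.890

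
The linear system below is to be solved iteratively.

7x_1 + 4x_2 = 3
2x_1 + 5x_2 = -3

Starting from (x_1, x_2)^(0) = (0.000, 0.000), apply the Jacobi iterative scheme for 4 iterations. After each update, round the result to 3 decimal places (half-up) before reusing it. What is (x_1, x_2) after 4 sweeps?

(0.947, -0.948)

Iteration 1:
  x_1 = (3 - (4)·0.000) / (7) = 0.429
  x_2 = (-3 - (2)·0.000) / (5) = -0.600
Iteration 2:
  x_1 = (3 - (4)·-0.600) / (7) = 0.771
  x_2 = (-3 - (2)·0.429) / (5) = -0.772
Iteration 3:
  x_1 = (3 - (4)·-0.772) / (7) = 0.870
  x_2 = (-3 - (2)·0.771) / (5) = -0.908
Iteration 4:
  x_1 = (3 - (4)·-0.908) / (7) = 0.947
  x_2 = (-3 - (2)·0.870) / (5) = -0.948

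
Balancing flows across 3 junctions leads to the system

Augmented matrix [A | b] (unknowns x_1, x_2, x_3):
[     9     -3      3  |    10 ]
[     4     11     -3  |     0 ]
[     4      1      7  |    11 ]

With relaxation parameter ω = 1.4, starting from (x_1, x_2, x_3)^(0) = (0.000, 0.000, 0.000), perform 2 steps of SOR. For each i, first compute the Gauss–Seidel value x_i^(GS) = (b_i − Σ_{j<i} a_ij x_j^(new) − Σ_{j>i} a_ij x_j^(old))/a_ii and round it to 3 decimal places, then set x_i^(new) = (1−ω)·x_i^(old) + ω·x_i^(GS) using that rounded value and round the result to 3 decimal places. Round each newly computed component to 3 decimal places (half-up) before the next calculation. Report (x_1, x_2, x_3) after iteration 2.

Iteration 1:
  x_1: GS value = (10 - (-3)·0.000 - (3)·0.000) / (9) = 1.111;  x_1 ← (1−ω)·0.000 + ω·1.111 = 1.555
  x_2: GS value = (0 - (4)·1.555 - (-3)·0.000) / (11) = -0.565;  x_2 ← (1−ω)·0.000 + ω·-0.565 = -0.791
  x_3: GS value = (11 - (4)·1.555 - (1)·-0.791) / (7) = 0.796;  x_3 ← (1−ω)·0.000 + ω·0.796 = 1.114
Iteration 2:
  x_1: GS value = (10 - (-3)·-0.791 - (3)·1.114) / (9) = 0.476;  x_1 ← (1−ω)·1.555 + ω·0.476 = 0.044
  x_2: GS value = (0 - (4)·0.044 - (-3)·1.114) / (11) = 0.288;  x_2 ← (1−ω)·-0.791 + ω·0.288 = 0.720
  x_3: GS value = (11 - (4)·0.044 - (1)·0.720) / (7) = 1.443;  x_3 ← (1−ω)·1.114 + ω·1.443 = 1.575

(0.044, 0.720, 1.575)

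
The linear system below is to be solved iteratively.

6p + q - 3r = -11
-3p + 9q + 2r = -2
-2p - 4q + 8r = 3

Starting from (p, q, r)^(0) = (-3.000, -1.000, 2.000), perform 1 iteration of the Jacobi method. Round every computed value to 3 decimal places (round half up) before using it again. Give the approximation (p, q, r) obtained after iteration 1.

Iteration 1:
  p = (-11 - (1)·-1.000 - (-3)·2.000) / (6) = -0.667
  q = (-2 - (-3)·-3.000 - (2)·2.000) / (9) = -1.667
  r = (3 - (-2)·-3.000 - (-4)·-1.000) / (8) = -0.875

(-0.667, -1.667, -0.875)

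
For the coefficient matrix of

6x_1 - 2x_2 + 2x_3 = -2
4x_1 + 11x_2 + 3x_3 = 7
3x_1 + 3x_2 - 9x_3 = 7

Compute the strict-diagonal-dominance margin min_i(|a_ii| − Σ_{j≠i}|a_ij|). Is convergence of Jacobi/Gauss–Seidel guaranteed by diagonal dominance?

2

row 1: |6| − (2+2) = 2
row 2: |11| − (4+3) = 4
row 3: |-9| − (3+3) = 3
minimum over rows = 2 → strictly diagonally dominant (convergence guaranteed)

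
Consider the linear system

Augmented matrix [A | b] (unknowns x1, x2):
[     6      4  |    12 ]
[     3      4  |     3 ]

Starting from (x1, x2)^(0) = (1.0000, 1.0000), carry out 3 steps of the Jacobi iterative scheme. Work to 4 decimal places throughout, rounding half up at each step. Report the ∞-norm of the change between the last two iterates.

Iteration 1:
  x1 = (12 - (4)·1.0000) / (6) = 1.3333
  x2 = (3 - (3)·1.0000) / (4) = 0.0000
Iteration 2:
  x1 = (12 - (4)·0.0000) / (6) = 2.0000
  x2 = (3 - (3)·1.3333) / (4) = -0.2500
Iteration 3:
  x1 = (12 - (4)·-0.2500) / (6) = 2.1667
  x2 = (3 - (3)·2.0000) / (4) = -0.7500
Change: (0.1667, -0.5000) → max |·| = 0.5000

0.5000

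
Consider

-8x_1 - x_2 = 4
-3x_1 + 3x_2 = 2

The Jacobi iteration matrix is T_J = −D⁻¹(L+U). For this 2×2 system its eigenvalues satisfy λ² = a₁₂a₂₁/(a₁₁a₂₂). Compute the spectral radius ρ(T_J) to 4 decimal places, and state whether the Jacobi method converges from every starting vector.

0.3536

a₁₂a₂₁/(a₁₁a₂₂) = (-1)·(-3) / ((-8)·(3)) = -0.125000
ρ = √|-0.125000| = √0.125000 = 0.3536
ρ < 1, so Jacobi converges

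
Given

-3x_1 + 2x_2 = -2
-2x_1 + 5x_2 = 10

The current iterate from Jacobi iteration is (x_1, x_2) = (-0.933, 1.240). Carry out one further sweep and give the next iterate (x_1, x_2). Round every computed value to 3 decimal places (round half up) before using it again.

(1.493, 1.627)

One sweep:
  x_1 = (-2 - (2)·1.240) / (-3) = 1.493
  x_2 = (10 - (-2)·-0.933) / (5) = 1.627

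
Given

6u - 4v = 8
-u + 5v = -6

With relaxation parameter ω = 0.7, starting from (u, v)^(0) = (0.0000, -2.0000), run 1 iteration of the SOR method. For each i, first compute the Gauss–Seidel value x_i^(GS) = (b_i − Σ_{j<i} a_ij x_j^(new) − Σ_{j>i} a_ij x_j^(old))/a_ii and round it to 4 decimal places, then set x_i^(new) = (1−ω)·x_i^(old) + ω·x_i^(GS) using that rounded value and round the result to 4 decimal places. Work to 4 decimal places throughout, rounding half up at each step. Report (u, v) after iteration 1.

(0.0000, -1.4400)

Iteration 1:
  u: GS value = (8 - (-4)·-2.0000) / (6) = 0.0000;  u ← (1−ω)·0.0000 + ω·0.0000 = 0.0000
  v: GS value = (-6 - (-1)·0.0000) / (5) = -1.2000;  v ← (1−ω)·-2.0000 + ω·-1.2000 = -1.4400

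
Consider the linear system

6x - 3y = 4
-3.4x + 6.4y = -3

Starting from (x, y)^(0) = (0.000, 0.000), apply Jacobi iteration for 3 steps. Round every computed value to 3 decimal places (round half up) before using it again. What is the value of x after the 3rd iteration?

0.610

Iteration 1:
  x = (4 - (-3)·0.000) / (6) = 0.667
  y = (-3 - (-3.4)·0.000) / (6.4) = -0.469
Iteration 2:
  x = (4 - (-3)·-0.469) / (6) = 0.432
  y = (-3 - (-3.4)·0.667) / (6.4) = -0.114
Iteration 3:
  x = (4 - (-3)·-0.114) / (6) = 0.610
  y = (-3 - (-3.4)·0.432) / (6.4) = -0.239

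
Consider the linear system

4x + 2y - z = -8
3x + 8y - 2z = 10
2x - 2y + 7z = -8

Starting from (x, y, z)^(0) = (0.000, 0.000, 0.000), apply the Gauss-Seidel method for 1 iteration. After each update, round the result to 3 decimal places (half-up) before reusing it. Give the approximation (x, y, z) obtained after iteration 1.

Iteration 1:
  x = (-8 - (2)·0.000 - (-1)·0.000) / (4) = -2.000
  y = (10 - (3)·-2.000 - (-2)·0.000) / (8) = 2.000
  z = (-8 - (2)·-2.000 - (-2)·2.000) / (7) = 0.000

(-2.000, 2.000, 0.000)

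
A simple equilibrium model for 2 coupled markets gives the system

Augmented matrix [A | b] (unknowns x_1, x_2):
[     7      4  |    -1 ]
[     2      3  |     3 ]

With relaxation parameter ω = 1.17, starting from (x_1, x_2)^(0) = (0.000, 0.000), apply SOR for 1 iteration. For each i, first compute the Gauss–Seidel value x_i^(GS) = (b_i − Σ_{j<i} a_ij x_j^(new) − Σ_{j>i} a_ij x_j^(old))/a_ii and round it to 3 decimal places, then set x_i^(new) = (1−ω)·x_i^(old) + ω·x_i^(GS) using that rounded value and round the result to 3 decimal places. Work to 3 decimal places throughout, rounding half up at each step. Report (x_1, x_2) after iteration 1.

Iteration 1:
  x_1: GS value = (-1 - (4)·0.000) / (7) = -0.143;  x_1 ← (1−ω)·0.000 + ω·-0.143 = -0.167
  x_2: GS value = (3 - (2)·-0.167) / (3) = 1.111;  x_2 ← (1−ω)·0.000 + ω·1.111 = 1.300

(-0.167, 1.300)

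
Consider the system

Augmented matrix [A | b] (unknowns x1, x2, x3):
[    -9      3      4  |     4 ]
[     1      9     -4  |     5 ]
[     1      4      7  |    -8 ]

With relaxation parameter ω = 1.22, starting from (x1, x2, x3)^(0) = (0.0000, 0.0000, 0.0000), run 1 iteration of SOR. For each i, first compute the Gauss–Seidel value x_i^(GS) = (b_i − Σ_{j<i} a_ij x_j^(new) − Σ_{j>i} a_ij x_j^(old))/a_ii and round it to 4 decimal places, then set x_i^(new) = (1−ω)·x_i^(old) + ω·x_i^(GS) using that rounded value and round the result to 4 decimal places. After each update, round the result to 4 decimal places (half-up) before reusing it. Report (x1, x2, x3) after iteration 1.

(-0.5422, 0.7513, -1.8235)

Iteration 1:
  x1: GS value = (4 - (3)·0.0000 - (4)·0.0000) / (-9) = -0.4444;  x1 ← (1−ω)·0.0000 + ω·-0.4444 = -0.5422
  x2: GS value = (5 - (1)·-0.5422 - (-4)·0.0000) / (9) = 0.6158;  x2 ← (1−ω)·0.0000 + ω·0.6158 = 0.7513
  x3: GS value = (-8 - (1)·-0.5422 - (4)·0.7513) / (7) = -1.4947;  x3 ← (1−ω)·0.0000 + ω·-1.4947 = -1.8235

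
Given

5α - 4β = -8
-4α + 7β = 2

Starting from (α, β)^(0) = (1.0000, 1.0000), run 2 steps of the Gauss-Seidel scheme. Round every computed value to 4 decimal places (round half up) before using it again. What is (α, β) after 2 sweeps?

Iteration 1:
  α = (-8 - (-4)·1.0000) / (5) = -0.8000
  β = (2 - (-4)·-0.8000) / (7) = -0.1714
Iteration 2:
  α = (-8 - (-4)·-0.1714) / (5) = -1.7371
  β = (2 - (-4)·-1.7371) / (7) = -0.7069

(-1.7371, -0.7069)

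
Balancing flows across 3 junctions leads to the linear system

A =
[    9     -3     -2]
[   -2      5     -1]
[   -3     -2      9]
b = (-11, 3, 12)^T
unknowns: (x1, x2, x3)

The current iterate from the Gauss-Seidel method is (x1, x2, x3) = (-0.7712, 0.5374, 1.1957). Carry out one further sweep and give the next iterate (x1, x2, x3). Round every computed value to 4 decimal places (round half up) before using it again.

One sweep:
  x1 = (-11 - (-3)·0.5374 - (-2)·1.1957) / (9) = -0.7774
  x2 = (3 - (-2)·-0.7774 - (-1)·1.1957) / (5) = 0.5282
  x3 = (12 - (-3)·-0.7774 - (-2)·0.5282) / (9) = 1.1916

(-0.7774, 0.5282, 1.1916)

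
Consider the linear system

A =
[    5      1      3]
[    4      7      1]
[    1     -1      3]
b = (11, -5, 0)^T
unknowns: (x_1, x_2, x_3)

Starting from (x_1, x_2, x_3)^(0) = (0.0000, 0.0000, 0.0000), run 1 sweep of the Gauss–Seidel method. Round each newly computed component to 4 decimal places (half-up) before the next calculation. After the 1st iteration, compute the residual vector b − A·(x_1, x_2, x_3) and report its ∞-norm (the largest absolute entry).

6.1429

Iteration 1:
  x_1 = (11 - (1)·0.0000 - (3)·0.0000) / (5) = 2.2000
  x_2 = (-5 - (4)·2.2000 - (1)·0.0000) / (7) = -1.9714
  x_3 = (0 - (1)·2.2000 - (-1)·-1.9714) / (3) = -1.3905
Residual b − A·x = (6.1429, 1.3903, 0.0001); ∞-norm = 6.1429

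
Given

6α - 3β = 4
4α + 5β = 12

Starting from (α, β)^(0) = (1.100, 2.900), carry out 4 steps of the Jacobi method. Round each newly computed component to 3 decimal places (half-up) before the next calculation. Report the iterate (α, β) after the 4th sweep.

(1.296, 1.584)

Iteration 1:
  α = (4 - (-3)·2.900) / (6) = 2.117
  β = (12 - (4)·1.100) / (5) = 1.520
Iteration 2:
  α = (4 - (-3)·1.520) / (6) = 1.427
  β = (12 - (4)·2.117) / (5) = 0.706
Iteration 3:
  α = (4 - (-3)·0.706) / (6) = 1.020
  β = (12 - (4)·1.427) / (5) = 1.258
Iteration 4:
  α = (4 - (-3)·1.258) / (6) = 1.296
  β = (12 - (4)·1.020) / (5) = 1.584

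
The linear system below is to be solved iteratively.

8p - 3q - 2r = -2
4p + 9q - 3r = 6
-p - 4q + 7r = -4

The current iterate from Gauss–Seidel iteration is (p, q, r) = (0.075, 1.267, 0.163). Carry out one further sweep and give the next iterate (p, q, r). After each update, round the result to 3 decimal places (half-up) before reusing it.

One sweep:
  p = (-2 - (-3)·1.267 - (-2)·0.163) / (8) = 0.266
  q = (6 - (4)·0.266 - (-3)·0.163) / (9) = 0.603
  r = (-4 - (-1)·0.266 - (-4)·0.603) / (7) = -0.189

(0.266, 0.603, -0.189)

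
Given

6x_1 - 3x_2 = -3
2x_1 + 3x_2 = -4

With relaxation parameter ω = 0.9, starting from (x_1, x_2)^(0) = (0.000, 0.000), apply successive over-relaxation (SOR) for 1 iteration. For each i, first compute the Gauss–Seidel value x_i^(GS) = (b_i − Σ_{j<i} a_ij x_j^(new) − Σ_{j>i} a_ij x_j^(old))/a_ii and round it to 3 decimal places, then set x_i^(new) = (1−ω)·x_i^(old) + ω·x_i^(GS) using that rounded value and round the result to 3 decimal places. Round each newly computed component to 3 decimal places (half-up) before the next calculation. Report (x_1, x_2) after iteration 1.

(-0.450, -0.930)

Iteration 1:
  x_1: GS value = (-3 - (-3)·0.000) / (6) = -0.500;  x_1 ← (1−ω)·0.000 + ω·-0.500 = -0.450
  x_2: GS value = (-4 - (2)·-0.450) / (3) = -1.033;  x_2 ← (1−ω)·0.000 + ω·-1.033 = -0.930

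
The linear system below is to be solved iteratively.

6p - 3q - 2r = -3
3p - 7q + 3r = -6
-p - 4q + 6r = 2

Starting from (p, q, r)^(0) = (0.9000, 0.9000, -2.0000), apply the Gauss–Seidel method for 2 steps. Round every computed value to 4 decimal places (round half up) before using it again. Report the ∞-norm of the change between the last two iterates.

Iteration 1:
  p = (-3 - (-3)·0.9000 - (-2)·-2.0000) / (6) = -0.7167
  q = (-6 - (3)·-0.7167 - (3)·-2.0000) / (-7) = -0.3072
  r = (2 - (-1)·-0.7167 - (-4)·-0.3072) / (6) = 0.0091
Iteration 2:
  p = (-3 - (-3)·-0.3072 - (-2)·0.0091) / (6) = -0.6506
  q = (-6 - (3)·-0.6506 - (3)·0.0091) / (-7) = 0.5822
  r = (2 - (-1)·-0.6506 - (-4)·0.5822) / (6) = 0.6130
Change: (0.0661, 0.8894, 0.6039) → max |·| = 0.8894

0.8894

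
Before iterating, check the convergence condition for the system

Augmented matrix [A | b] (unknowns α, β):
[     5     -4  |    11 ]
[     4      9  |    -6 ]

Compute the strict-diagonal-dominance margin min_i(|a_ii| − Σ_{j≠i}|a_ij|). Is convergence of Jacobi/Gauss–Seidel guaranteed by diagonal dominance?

1

row 1: |5| − (4) = 1
row 2: |9| − (4) = 5
minimum over rows = 1 → strictly diagonally dominant (convergence guaranteed)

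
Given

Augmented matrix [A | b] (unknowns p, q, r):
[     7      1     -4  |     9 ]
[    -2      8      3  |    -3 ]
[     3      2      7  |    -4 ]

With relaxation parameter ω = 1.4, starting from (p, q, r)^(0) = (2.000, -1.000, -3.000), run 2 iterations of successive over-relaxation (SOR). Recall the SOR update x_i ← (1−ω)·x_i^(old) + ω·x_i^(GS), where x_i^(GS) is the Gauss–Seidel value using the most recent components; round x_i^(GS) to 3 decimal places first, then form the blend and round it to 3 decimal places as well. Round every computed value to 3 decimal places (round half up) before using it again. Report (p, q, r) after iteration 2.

Iteration 1:
  p: GS value = (9 - (1)·-1.000 - (-4)·-3.000) / (7) = -0.286;  p ← (1−ω)·2.000 + ω·-0.286 = -1.200
  q: GS value = (-3 - (-2)·-1.200 - (3)·-3.000) / (8) = 0.450;  q ← (1−ω)·-1.000 + ω·0.450 = 1.030
  r: GS value = (-4 - (3)·-1.200 - (2)·1.030) / (7) = -0.351;  r ← (1−ω)·-3.000 + ω·-0.351 = 0.709
Iteration 2:
  p: GS value = (9 - (1)·1.030 - (-4)·0.709) / (7) = 1.544;  p ← (1−ω)·-1.200 + ω·1.544 = 2.642
  q: GS value = (-3 - (-2)·2.642 - (3)·0.709) / (8) = 0.020;  q ← (1−ω)·1.030 + ω·0.020 = -0.384
  r: GS value = (-4 - (3)·2.642 - (2)·-0.384) / (7) = -1.594;  r ← (1−ω)·0.709 + ω·-1.594 = -2.515

(2.642, -0.384, -2.515)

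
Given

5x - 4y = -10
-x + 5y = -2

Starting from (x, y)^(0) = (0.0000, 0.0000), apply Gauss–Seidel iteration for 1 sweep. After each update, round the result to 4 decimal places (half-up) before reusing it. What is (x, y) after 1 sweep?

Iteration 1:
  x = (-10 - (-4)·0.0000) / (5) = -2.0000
  y = (-2 - (-1)·-2.0000) / (5) = -0.8000

(-2.0000, -0.8000)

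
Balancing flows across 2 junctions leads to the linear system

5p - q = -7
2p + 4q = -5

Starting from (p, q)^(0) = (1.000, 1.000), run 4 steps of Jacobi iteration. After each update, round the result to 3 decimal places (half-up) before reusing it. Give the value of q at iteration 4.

-0.485

Iteration 1:
  p = (-7 - (-1)·1.000) / (5) = -1.200
  q = (-5 - (2)·1.000) / (4) = -1.750
Iteration 2:
  p = (-7 - (-1)·-1.750) / (5) = -1.750
  q = (-5 - (2)·-1.200) / (4) = -0.650
Iteration 3:
  p = (-7 - (-1)·-0.650) / (5) = -1.530
  q = (-5 - (2)·-1.750) / (4) = -0.375
Iteration 4:
  p = (-7 - (-1)·-0.375) / (5) = -1.475
  q = (-5 - (2)·-1.530) / (4) = -0.485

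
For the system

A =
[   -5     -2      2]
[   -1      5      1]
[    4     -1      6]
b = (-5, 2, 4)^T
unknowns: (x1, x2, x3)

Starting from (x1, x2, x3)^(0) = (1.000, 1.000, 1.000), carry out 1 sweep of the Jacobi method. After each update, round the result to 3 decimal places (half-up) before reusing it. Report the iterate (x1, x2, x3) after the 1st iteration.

(1.000, 0.400, 0.167)

Iteration 1:
  x1 = (-5 - (-2)·1.000 - (2)·1.000) / (-5) = 1.000
  x2 = (2 - (-1)·1.000 - (1)·1.000) / (5) = 0.400
  x3 = (4 - (4)·1.000 - (-1)·1.000) / (6) = 0.167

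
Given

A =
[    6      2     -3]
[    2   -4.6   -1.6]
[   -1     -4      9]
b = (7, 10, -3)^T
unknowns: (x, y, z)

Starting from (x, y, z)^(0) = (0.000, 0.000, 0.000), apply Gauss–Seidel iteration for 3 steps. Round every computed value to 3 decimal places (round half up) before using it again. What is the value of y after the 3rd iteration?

-1.377

Iteration 1:
  x = (7 - (2)·0.000 - (-3)·0.000) / (6) = 1.167
  y = (10 - (2)·1.167 - (-1.6)·0.000) / (-4.6) = -1.667
  z = (-3 - (-1)·1.167 - (-4)·-1.667) / (9) = -0.945
Iteration 2:
  x = (7 - (2)·-1.667 - (-3)·-0.945) / (6) = 1.250
  y = (10 - (2)·1.250 - (-1.6)·-0.945) / (-4.6) = -1.302
  z = (-3 - (-1)·1.250 - (-4)·-1.302) / (9) = -0.773
Iteration 3:
  x = (7 - (2)·-1.302 - (-3)·-0.773) / (6) = 1.214
  y = (10 - (2)·1.214 - (-1.6)·-0.773) / (-4.6) = -1.377
  z = (-3 - (-1)·1.214 - (-4)·-1.377) / (9) = -0.810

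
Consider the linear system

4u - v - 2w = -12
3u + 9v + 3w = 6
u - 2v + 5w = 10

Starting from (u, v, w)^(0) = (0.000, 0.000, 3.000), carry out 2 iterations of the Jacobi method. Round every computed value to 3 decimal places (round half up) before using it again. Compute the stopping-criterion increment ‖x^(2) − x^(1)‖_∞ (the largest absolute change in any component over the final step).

0.833

Iteration 1:
  u = (-12 - (-1)·0.000 - (-2)·3.000) / (4) = -1.500
  v = (6 - (3)·0.000 - (3)·3.000) / (9) = -0.333
  w = (10 - (1)·0.000 - (-2)·0.000) / (5) = 2.000
Iteration 2:
  u = (-12 - (-1)·-0.333 - (-2)·2.000) / (4) = -2.083
  v = (6 - (3)·-1.500 - (3)·2.000) / (9) = 0.500
  w = (10 - (1)·-1.500 - (-2)·-0.333) / (5) = 2.167
Change: (-0.583, 0.833, 0.167) → max |·| = 0.833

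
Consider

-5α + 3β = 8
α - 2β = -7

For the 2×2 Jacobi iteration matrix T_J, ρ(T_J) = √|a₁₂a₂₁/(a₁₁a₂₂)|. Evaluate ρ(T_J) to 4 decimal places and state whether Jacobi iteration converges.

a₁₂a₂₁/(a₁₁a₂₂) = (3)·(1) / ((-5)·(-2)) = 0.300000
ρ = √|0.300000| = √0.300000 = 0.5477
ρ < 1, so Jacobi converges

0.5477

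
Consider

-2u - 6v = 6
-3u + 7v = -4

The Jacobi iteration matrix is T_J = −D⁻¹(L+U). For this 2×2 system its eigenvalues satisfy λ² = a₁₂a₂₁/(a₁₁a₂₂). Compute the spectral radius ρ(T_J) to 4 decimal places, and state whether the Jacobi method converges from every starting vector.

1.1339

a₁₂a₂₁/(a₁₁a₂₂) = (-6)·(-3) / ((-2)·(7)) = -1.285714
ρ = √|-1.285714| = √1.285714 = 1.1339
ρ > 1, so Jacobi diverges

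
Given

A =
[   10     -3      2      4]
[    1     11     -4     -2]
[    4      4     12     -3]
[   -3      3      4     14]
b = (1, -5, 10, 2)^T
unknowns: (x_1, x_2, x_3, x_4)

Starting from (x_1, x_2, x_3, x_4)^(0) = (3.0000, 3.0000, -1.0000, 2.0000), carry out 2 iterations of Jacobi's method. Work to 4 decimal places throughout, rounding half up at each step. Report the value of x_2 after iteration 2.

Iteration 1:
  x_1 = (1 - (-3)·3.0000 - (2)·-1.0000 - (4)·2.0000) / (10) = 0.4000
  x_2 = (-5 - (1)·3.0000 - (-4)·-1.0000 - (-2)·2.0000) / (11) = -0.7273
  x_3 = (10 - (4)·3.0000 - (4)·3.0000 - (-3)·2.0000) / (12) = -0.6667
  x_4 = (2 - (-3)·3.0000 - (3)·3.0000 - (4)·-1.0000) / (14) = 0.4286
Iteration 2:
  x_1 = (1 - (-3)·-0.7273 - (2)·-0.6667 - (4)·0.4286) / (10) = -0.1563
  x_2 = (-5 - (1)·0.4000 - (-4)·-0.6667 - (-2)·0.4286) / (11) = -0.6554
  x_3 = (10 - (4)·0.4000 - (4)·-0.7273 - (-3)·0.4286) / (12) = 1.0496
  x_4 = (2 - (-3)·0.4000 - (3)·-0.7273 - (4)·-0.6667) / (14) = 0.5749

-0.6554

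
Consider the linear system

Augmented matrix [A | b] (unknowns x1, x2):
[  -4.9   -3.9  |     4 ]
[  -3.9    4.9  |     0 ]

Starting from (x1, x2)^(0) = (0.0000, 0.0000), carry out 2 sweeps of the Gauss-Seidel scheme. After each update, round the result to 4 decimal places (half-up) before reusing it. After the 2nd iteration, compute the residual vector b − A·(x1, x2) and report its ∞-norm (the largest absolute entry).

Iteration 1:
  x1 = (4 - (-3.9)·0.0000) / (-4.9) = -0.8163
  x2 = (0 - (-3.9)·-0.8163) / (4.9) = -0.6497
Iteration 2:
  x1 = (4 - (-3.9)·-0.6497) / (-4.9) = -0.2992
  x2 = (0 - (-3.9)·-0.2992) / (4.9) = -0.2381
Residual b − A·x = (1.6053, -0.0002); ∞-norm = 1.6053

1.6053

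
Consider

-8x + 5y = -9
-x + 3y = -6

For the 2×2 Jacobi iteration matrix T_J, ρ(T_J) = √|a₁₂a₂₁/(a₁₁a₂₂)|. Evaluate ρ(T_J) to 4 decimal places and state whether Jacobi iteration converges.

a₁₂a₂₁/(a₁₁a₂₂) = (5)·(-1) / ((-8)·(3)) = 0.208333
ρ = √|0.208333| = √0.208333 = 0.4564
ρ < 1, so Jacobi converges

0.4564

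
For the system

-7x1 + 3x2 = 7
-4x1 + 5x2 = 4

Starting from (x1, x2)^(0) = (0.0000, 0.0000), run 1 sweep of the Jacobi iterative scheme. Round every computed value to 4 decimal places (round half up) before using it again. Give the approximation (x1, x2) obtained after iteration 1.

Iteration 1:
  x1 = (7 - (3)·0.0000) / (-7) = -1.0000
  x2 = (4 - (-4)·0.0000) / (5) = 0.8000

(-1.0000, 0.8000)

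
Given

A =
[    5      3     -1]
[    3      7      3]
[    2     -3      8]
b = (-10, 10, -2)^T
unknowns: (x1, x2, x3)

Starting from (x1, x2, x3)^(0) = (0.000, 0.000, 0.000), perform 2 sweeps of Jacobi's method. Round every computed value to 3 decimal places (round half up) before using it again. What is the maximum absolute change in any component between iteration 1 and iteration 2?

Iteration 1:
  x1 = (-10 - (3)·0.000 - (-1)·0.000) / (5) = -2.000
  x2 = (10 - (3)·0.000 - (3)·0.000) / (7) = 1.429
  x3 = (-2 - (2)·0.000 - (-3)·0.000) / (8) = -0.250
Iteration 2:
  x1 = (-10 - (3)·1.429 - (-1)·-0.250) / (5) = -2.907
  x2 = (10 - (3)·-2.000 - (3)·-0.250) / (7) = 2.393
  x3 = (-2 - (2)·-2.000 - (-3)·1.429) / (8) = 0.786
Change: (-0.907, 0.964, 1.036) → max |·| = 1.036

1.036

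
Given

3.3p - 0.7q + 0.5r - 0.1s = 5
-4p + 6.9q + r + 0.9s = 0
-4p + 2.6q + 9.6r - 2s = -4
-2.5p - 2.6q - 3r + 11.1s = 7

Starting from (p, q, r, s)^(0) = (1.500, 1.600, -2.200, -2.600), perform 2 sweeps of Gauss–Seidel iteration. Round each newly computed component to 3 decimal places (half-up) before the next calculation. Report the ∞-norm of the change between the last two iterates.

1.018

Iteration 1:
  p = (5 - (-0.7)·1.600 - (0.5)·-2.200 - (-0.1)·-2.600) / (3.3) = 2.109
  q = (0 - (-4)·2.109 - (1)·-2.200 - (0.9)·-2.600) / (6.9) = 1.881
  r = (-4 - (-4)·2.109 - (2.6)·1.881 - (-2)·-2.600) / (9.6) = -0.589
  s = (7 - (-2.5)·2.109 - (-2.6)·1.881 - (-3)·-0.589) / (11.1) = 1.387
Iteration 2:
  p = (5 - (-0.7)·1.881 - (0.5)·-0.589 - (-0.1)·1.387) / (3.3) = 2.045
  q = (0 - (-4)·2.045 - (1)·-0.589 - (0.9)·1.387) / (6.9) = 1.090
  r = (-4 - (-4)·2.045 - (2.6)·1.090 - (-2)·1.387) / (9.6) = 0.429
  s = (7 - (-2.5)·2.045 - (-2.6)·1.090 - (-3)·0.429) / (11.1) = 1.462
Change: (-0.064, -0.791, 1.018, 0.075) → max |·| = 1.018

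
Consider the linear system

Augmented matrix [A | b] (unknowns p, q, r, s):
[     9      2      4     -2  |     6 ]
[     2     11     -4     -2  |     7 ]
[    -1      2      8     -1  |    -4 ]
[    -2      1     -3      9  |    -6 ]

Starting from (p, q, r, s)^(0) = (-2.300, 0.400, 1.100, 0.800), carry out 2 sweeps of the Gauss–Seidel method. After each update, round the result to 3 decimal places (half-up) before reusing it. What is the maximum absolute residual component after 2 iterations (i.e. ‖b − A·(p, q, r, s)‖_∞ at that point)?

2.115

Iteration 1:
  p = (6 - (2)·0.400 - (4)·1.100 - (-2)·0.800) / (9) = 0.267
  q = (7 - (2)·0.267 - (-4)·1.100 - (-2)·0.800) / (11) = 1.133
  r = (-4 - (-1)·0.267 - (2)·1.133 - (-1)·0.800) / (8) = -0.650
  s = (-6 - (-2)·0.267 - (1)·1.133 - (-3)·-0.650) / (9) = -0.950
Iteration 2:
  p = (6 - (2)·1.133 - (4)·-0.650 - (-2)·-0.950) / (9) = 0.493
  q = (7 - (2)·0.493 - (-4)·-0.650 - (-2)·-0.950) / (11) = 0.138
  r = (-4 - (-1)·0.493 - (2)·0.138 - (-1)·-0.950) / (8) = -0.592
  s = (-6 - (-2)·0.493 - (1)·0.138 - (-3)·-0.592) / (9) = -0.770
Residual b − A·x = (2.115, 0.588, 0.183, 0.002); ∞-norm = 2.115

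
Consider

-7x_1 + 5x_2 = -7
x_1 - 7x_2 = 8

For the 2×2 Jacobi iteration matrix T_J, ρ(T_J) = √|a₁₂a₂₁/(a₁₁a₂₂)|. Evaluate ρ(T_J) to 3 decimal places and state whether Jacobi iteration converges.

a₁₂a₂₁/(a₁₁a₂₂) = (5)·(1) / ((-7)·(-7)) = 0.102041
ρ = √|0.102041| = √0.102041 = 0.319
ρ < 1, so Jacobi converges

0.319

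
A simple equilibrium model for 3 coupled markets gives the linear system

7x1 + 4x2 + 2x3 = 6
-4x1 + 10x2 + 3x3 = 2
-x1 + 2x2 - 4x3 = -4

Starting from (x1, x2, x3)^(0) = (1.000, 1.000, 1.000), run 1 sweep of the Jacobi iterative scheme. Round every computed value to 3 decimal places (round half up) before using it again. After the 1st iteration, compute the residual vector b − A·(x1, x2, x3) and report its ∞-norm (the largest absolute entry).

4.750

Iteration 1:
  x1 = (6 - (4)·1.000 - (2)·1.000) / (7) = 0.000
  x2 = (2 - (-4)·1.000 - (3)·1.000) / (10) = 0.300
  x3 = (-4 - (-1)·1.000 - (2)·1.000) / (-4) = 1.250
Residual b − A·x = (2.300, -4.750, 0.400); ∞-norm = 4.750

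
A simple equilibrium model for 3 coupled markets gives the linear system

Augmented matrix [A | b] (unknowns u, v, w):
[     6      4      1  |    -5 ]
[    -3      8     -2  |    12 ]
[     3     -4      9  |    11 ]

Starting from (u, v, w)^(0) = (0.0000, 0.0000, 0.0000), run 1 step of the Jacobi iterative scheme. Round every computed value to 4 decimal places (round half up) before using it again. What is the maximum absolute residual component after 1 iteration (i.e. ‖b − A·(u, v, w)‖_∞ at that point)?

8.5001

Iteration 1:
  u = (-5 - (4)·0.0000 - (1)·0.0000) / (6) = -0.8333
  v = (12 - (-3)·0.0000 - (-2)·0.0000) / (8) = 1.5000
  w = (11 - (3)·0.0000 - (-4)·0.0000) / (9) = 1.2222
Residual b − A·x = (-7.2224, -0.0555, 8.5001); ∞-norm = 8.5001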